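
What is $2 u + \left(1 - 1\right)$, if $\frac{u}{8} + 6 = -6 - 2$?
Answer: $-224$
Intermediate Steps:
$u = -112$ ($u = -48 + 8 \left(-6 - 2\right) = -48 + 8 \left(-8\right) = -48 - 64 = -112$)
$2 u + \left(1 - 1\right) = 2 \left(-112\right) + \left(1 - 1\right) = -224 + 0 = -224$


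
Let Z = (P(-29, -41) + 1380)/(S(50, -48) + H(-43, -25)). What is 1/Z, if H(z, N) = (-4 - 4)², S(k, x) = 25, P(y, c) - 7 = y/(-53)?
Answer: 4717/73540 ≈ 0.064142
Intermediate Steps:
P(y, c) = 7 - y/53 (P(y, c) = 7 + y/(-53) = 7 + y*(-1/53) = 7 - y/53)
H(z, N) = 64 (H(z, N) = (-8)² = 64)
Z = 73540/4717 (Z = ((7 - 1/53*(-29)) + 1380)/(25 + 64) = ((7 + 29/53) + 1380)/89 = (400/53 + 1380)*(1/89) = (73540/53)*(1/89) = 73540/4717 ≈ 15.590)
1/Z = 1/(73540/4717) = 4717/73540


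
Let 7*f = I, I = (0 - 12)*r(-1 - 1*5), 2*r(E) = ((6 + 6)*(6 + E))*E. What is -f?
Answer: 0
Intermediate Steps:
r(E) = E*(72 + 12*E)/2 (r(E) = (((6 + 6)*(6 + E))*E)/2 = ((12*(6 + E))*E)/2 = ((72 + 12*E)*E)/2 = (E*(72 + 12*E))/2 = E*(72 + 12*E)/2)
I = 0 (I = (0 - 12)*(6*(-1 - 1*5)*(6 + (-1 - 1*5))) = -72*(-1 - 5)*(6 + (-1 - 5)) = -72*(-6)*(6 - 6) = -72*(-6)*0 = -12*0 = 0)
f = 0 (f = (⅐)*0 = 0)
-f = -1*0 = 0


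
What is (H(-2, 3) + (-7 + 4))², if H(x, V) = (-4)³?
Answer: 4489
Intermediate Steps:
H(x, V) = -64
(H(-2, 3) + (-7 + 4))² = (-64 + (-7 + 4))² = (-64 - 3)² = (-67)² = 4489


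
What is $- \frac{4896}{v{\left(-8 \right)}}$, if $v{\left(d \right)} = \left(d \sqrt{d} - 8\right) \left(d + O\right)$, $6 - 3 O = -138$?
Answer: $\frac{17}{10} - \frac{17 i \sqrt{2}}{5} \approx 1.7 - 4.8083 i$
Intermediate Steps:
$O = 48$ ($O = 2 - -46 = 2 + 46 = 48$)
$v{\left(d \right)} = \left(-8 + d^{\frac{3}{2}}\right) \left(48 + d\right)$ ($v{\left(d \right)} = \left(d \sqrt{d} - 8\right) \left(d + 48\right) = \left(d^{\frac{3}{2}} - 8\right) \left(48 + d\right) = \left(-8 + d^{\frac{3}{2}}\right) \left(48 + d\right)$)
$- \frac{4896}{v{\left(-8 \right)}} = - \frac{4896}{-384 + \left(-8\right)^{\frac{5}{2}} - -64 + 48 \left(-8\right)^{\frac{3}{2}}} = - \frac{4896}{-384 + 128 i \sqrt{2} + 64 + 48 \left(- 16 i \sqrt{2}\right)} = - \frac{4896}{-384 + 128 i \sqrt{2} + 64 - 768 i \sqrt{2}} = - \frac{4896}{-320 - 640 i \sqrt{2}}$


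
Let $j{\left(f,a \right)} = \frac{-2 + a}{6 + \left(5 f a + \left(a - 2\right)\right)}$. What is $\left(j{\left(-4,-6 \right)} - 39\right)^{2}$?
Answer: $\frac{5313025}{3481} \approx 1526.3$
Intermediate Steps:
$j{\left(f,a \right)} = \frac{-2 + a}{4 + a + 5 a f}$ ($j{\left(f,a \right)} = \frac{-2 + a}{6 + \left(5 a f + \left(-2 + a\right)\right)} = \frac{-2 + a}{6 + \left(-2 + a + 5 a f\right)} = \frac{-2 + a}{4 + a + 5 a f}$)
$\left(j{\left(-4,-6 \right)} - 39\right)^{2} = \left(\frac{-2 - 6}{4 - 6 + 5 \left(-6\right) \left(-4\right)} - 39\right)^{2} = \left(\frac{1}{4 - 6 + 120} \left(-8\right) - 39\right)^{2} = \left(\frac{1}{118} \left(-8\right) - 39\right)^{2} = \left(- \frac{4}{59} - 39\right)^{2} = \left(- \frac{2305}{59}\right)^{2} = \frac{5313025}{3481}$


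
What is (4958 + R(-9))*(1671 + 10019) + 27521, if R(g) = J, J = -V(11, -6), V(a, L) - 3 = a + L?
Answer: 57893021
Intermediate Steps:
V(a, L) = 3 + L + a (V(a, L) = 3 + (a + L) = 3 + (L + a) = 3 + L + a)
J = -8 (J = -(3 - 6 + 11) = -1*8 = -8)
R(g) = -8
(4958 + R(-9))*(1671 + 10019) + 27521 = (4958 - 8)*(1671 + 10019) + 27521 = 4950*11690 + 27521 = 57865500 + 27521 = 57893021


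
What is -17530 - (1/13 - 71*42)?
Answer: -189125/13 ≈ -14548.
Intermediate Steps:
-17530 - (1/13 - 71*42) = -17530 - (1/13 - 2982) = -17530 - 1*(-38765/13) = -17530 + 38765/13 = -189125/13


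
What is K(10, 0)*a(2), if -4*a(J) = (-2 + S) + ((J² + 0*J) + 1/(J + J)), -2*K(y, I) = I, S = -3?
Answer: 0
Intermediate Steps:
K(y, I) = -I/2
a(J) = 5/4 - J²/4 - 1/(8*J) (a(J) = -((-2 - 3) + ((J² + 0*J) + 1/(J + J)))/4 = -(-5 + ((J² + 0) + 1/(2*J)))/4 = -(-5 + (J² + 1/(2*J)))/4 = -(-5 + J² + 1/(2*J))/4 = 5/4 - J²/4 - 1/(8*J))
K(10, 0)*a(2) = (-½*0)*((⅛)*(-1 - 2*2³ + 10*2)/2) = 0*((⅛)*(½)*(-1 - 2*8 + 20)) = 0*((⅛)*(½)*(-1 - 16 + 20)) = 0*((⅛)*(½)*3) = 0*(3/16) = 0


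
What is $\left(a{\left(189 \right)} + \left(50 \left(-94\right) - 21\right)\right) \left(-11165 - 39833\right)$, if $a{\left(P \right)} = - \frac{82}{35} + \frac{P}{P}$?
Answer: $\frac{8429051436}{35} \approx 2.4083 \cdot 10^{8}$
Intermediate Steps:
$a{\left(P \right)} = - \frac{47}{35}$ ($a{\left(P \right)} = \left(-82\right) \frac{1}{35} + 1 = - \frac{82}{35} + 1 = - \frac{47}{35}$)
$\left(a{\left(189 \right)} + \left(50 \left(-94\right) - 21\right)\right) \left(-11165 - 39833\right) = \left(- \frac{47}{35} + \left(50 \left(-94\right) - 21\right)\right) \left(-11165 - 39833\right) = \left(- \frac{47}{35} - 4721\right) \left(-50998\right) = \left(- \frac{165282}{35}\right) \left(-50998\right) = \frac{8429051436}{35}$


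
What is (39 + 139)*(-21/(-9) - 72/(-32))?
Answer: 4895/6 ≈ 815.83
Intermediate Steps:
(39 + 139)*(-21/(-9) - 72/(-32)) = 178*(-21*(-⅑) - 72*(-1/32)) = 178*(7/3 + 9/4) = 178*(55/12) = 4895/6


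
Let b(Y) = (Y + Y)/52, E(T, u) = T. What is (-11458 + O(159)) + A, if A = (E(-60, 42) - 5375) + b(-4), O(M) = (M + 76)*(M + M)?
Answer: 751879/13 ≈ 57837.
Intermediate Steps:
b(Y) = Y/26 (b(Y) = (2*Y)*(1/52) = Y/26)
O(M) = 2*M*(76 + M) (O(M) = (76 + M)*(2*M) = 2*M*(76 + M))
A = -70657/13 (A = (-60 - 5375) + (1/26)*(-4) = -5435 - 2/13 = -70657/13 ≈ -5435.2)
(-11458 + O(159)) + A = (-11458 + 2*159*(76 + 159)) - 70657/13 = (-11458 + 2*159*235) - 70657/13 = (-11458 + 74730) - 70657/13 = 63272 - 70657/13 = 751879/13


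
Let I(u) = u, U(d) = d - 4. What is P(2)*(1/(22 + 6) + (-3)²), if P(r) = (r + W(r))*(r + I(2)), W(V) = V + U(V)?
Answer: 506/7 ≈ 72.286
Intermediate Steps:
U(d) = -4 + d
W(V) = -4 + 2*V (W(V) = V + (-4 + V) = -4 + 2*V)
P(r) = (-4 + 3*r)*(2 + r) (P(r) = (r + (-4 + 2*r))*(r + 2) = (-4 + 3*r)*(2 + r))
P(2)*(1/(22 + 6) + (-3)²) = (-8 + 2*2 + 3*2²)*(1/(22 + 6) + (-3)²) = (-8 + 4 + 3*4)*(1/28 + 9) = (-8 + 4 + 12)*(1/28 + 9) = 8*(253/28) = 506/7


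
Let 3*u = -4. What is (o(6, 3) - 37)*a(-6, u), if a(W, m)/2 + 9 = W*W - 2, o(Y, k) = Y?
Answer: -1550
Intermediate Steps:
u = -4/3 (u = (1/3)*(-4) = -4/3 ≈ -1.3333)
a(W, m) = -22 + 2*W**2 (a(W, m) = -18 + 2*(W*W - 2) = -18 + 2*(W**2 - 2) = -18 + 2*(-2 + W**2) = -18 + (-4 + 2*W**2) = -22 + 2*W**2)
(o(6, 3) - 37)*a(-6, u) = (6 - 37)*(-22 + 2*(-6)**2) = -31*(-22 + 2*36) = -31*(-22 + 72) = -31*50 = -1550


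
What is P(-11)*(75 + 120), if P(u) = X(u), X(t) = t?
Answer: -2145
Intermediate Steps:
P(u) = u
P(-11)*(75 + 120) = -11*(75 + 120) = -11*195 = -2145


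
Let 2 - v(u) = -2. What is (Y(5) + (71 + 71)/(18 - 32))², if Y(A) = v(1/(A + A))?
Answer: 1849/49 ≈ 37.735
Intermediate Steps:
v(u) = 4 (v(u) = 2 - 1*(-2) = 2 + 2 = 4)
Y(A) = 4
(Y(5) + (71 + 71)/(18 - 32))² = (4 + (71 + 71)/(18 - 32))² = (4 + 142/(-14))² = (4 + 142*(-1/14))² = (4 - 71/7)² = (-43/7)² = 1849/49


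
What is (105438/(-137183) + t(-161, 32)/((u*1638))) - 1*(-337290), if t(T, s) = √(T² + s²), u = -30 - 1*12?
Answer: 46270348632/137183 - √26945/68796 ≈ 3.3729e+5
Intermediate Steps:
u = -42 (u = -30 - 12 = -42)
(105438/(-137183) + t(-161, 32)/((u*1638))) - 1*(-337290) = (105438/(-137183) + √((-161)² + 32²)/((-42*1638))) - 1*(-337290) = (105438*(-1/137183) + √(25921 + 1024)/(-68796)) + 337290 = (-105438/137183 + √26945*(-1/68796)) + 337290 = (-105438/137183 - √26945/68796) + 337290 = 46270348632/137183 - √26945/68796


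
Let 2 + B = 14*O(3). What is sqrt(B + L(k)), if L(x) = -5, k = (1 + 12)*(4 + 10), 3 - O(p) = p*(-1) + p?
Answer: sqrt(35) ≈ 5.9161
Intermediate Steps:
O(p) = 3 (O(p) = 3 - (p*(-1) + p) = 3 - (-p + p) = 3 - 1*0 = 3 + 0 = 3)
k = 182 (k = 13*14 = 182)
B = 40 (B = -2 + 14*3 = -2 + 42 = 40)
sqrt(B + L(k)) = sqrt(40 - 5) = sqrt(35)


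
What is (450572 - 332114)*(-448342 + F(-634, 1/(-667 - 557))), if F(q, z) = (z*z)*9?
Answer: -491158474483147/9248 ≈ -5.3110e+10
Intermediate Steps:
F(q, z) = 9*z² (F(q, z) = z²*9 = 9*z²)
(450572 - 332114)*(-448342 + F(-634, 1/(-667 - 557))) = (450572 - 332114)*(-448342 + 9*(1/(-667 - 557))²) = 118458*(-448342 + 9*(1/(-1224))²) = 118458*(-448342 + 9*(-1/1224)²) = 118458*(-448342 + 9*(1/1498176)) = 118458*(-448342 + 1/166464) = 118458*(-74632802687/166464) = -491158474483147/9248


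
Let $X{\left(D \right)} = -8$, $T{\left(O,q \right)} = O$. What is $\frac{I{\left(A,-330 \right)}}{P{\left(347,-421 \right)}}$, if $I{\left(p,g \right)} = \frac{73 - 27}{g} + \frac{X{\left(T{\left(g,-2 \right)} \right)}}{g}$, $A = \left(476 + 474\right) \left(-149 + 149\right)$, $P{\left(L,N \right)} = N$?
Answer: $\frac{19}{69465} \approx 0.00027352$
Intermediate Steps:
$A = 0$ ($A = 950 \cdot 0 = 0$)
$I{\left(p,g \right)} = \frac{38}{g}$ ($I{\left(p,g \right)} = \frac{73 - 27}{g} - \frac{8}{g} = \frac{46}{g} - \frac{8}{g} = \frac{38}{g}$)
$\frac{I{\left(A,-330 \right)}}{P{\left(347,-421 \right)}} = \frac{38 \frac{1}{-330}}{-421} = 38 \left(- \frac{1}{330}\right) \left(- \frac{1}{421}\right) = \left(- \frac{19}{165}\right) \left(- \frac{1}{421}\right) = \frac{19}{69465}$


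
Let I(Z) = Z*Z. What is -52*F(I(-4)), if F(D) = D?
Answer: -832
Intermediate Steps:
I(Z) = Z²
-52*F(I(-4)) = -52*(-4)² = -52*16 = -832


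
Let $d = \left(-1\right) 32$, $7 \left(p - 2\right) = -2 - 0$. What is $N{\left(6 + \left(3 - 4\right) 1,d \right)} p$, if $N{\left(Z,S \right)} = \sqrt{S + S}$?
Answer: $\frac{96 i}{7} \approx 13.714 i$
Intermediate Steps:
$p = \frac{12}{7}$ ($p = 2 + \frac{-2 - 0}{7} = 2 + \frac{-2 + 0}{7} = 2 + \frac{1}{7} \left(-2\right) = 2 - \frac{2}{7} = \frac{12}{7} \approx 1.7143$)
$d = -32$
$N{\left(Z,S \right)} = \sqrt{2} \sqrt{S}$ ($N{\left(Z,S \right)} = \sqrt{2 S} = \sqrt{2} \sqrt{S}$)
$N{\left(6 + \left(3 - 4\right) 1,d \right)} p = \sqrt{2} \sqrt{-32} \cdot \frac{12}{7} = \sqrt{2} \cdot 4 i \sqrt{2} \cdot \frac{12}{7} = 8 i \frac{12}{7} = \frac{96 i}{7}$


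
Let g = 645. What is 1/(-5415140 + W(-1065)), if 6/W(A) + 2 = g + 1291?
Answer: -967/5236440377 ≈ -1.8467e-7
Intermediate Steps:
W(A) = 3/967 (W(A) = 6/(-2 + (645 + 1291)) = 6/(-2 + 1936) = 6/1934 = 6*(1/1934) = 3/967)
1/(-5415140 + W(-1065)) = 1/(-5415140 + 3/967) = 1/(-5236440377/967) = -967/5236440377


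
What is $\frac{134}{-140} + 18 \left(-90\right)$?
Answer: $- \frac{113467}{70} \approx -1621.0$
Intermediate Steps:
$\frac{134}{-140} + 18 \left(-90\right) = 134 \left(- \frac{1}{140}\right) - 1620 = - \frac{67}{70} - 1620 = - \frac{113467}{70}$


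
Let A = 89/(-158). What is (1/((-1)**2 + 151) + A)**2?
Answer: 44689225/144192064 ≈ 0.30993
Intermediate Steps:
A = -89/158 (A = 89*(-1/158) = -89/158 ≈ -0.56329)
(1/((-1)**2 + 151) + A)**2 = (1/((-1)**2 + 151) - 89/158)**2 = (1/(1 + 151) - 89/158)**2 = (1/152 - 89/158)**2 = (-6685/12008)**2 = 44689225/144192064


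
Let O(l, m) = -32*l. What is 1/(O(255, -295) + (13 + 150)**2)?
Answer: 1/18409 ≈ 5.4321e-5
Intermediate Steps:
1/(O(255, -295) + (13 + 150)**2) = 1/(-32*255 + (13 + 150)**2) = 1/(-8160 + 163**2) = 1/(-8160 + 26569) = 1/18409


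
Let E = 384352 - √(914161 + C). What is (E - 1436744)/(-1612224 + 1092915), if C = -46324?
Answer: 1052392/519309 + √867837/519309 ≈ 2.0283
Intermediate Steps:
E = 384352 - √867837 (E = 384352 - √(914161 - 46324) = 384352 - √867837 ≈ 3.8342e+5)
(E - 1436744)/(-1612224 + 1092915) = ((384352 - √867837) - 1436744)/(-1612224 + 1092915) = (-1052392 - √867837)/(-519309) = (-1052392 - √867837)*(-1/519309) = 1052392/519309 + √867837/519309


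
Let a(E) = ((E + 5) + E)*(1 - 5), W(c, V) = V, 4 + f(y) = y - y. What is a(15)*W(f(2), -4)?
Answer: 560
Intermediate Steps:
f(y) = -4 (f(y) = -4 + (y - y) = -4 + 0 = -4)
a(E) = -20 - 8*E (a(E) = ((5 + E) + E)*(-4) = (5 + 2*E)*(-4) = -20 - 8*E)
a(15)*W(f(2), -4) = (-20 - 8*15)*(-4) = (-20 - 120)*(-4) = -140*(-4) = 560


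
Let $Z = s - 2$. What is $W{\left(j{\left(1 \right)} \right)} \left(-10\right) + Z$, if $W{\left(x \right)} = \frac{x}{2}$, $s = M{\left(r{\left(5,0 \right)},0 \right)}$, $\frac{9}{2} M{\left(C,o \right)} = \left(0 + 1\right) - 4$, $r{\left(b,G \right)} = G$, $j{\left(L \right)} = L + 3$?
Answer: $- \frac{68}{3} \approx -22.667$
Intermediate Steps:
$j{\left(L \right)} = 3 + L$
$M{\left(C,o \right)} = - \frac{2}{3}$ ($M{\left(C,o \right)} = \frac{2 \left(\left(0 + 1\right) - 4\right)}{9} = \frac{2 \left(1 - 4\right)}{9} = \frac{2}{9} \left(-3\right) = - \frac{2}{3}$)
$s = - \frac{2}{3} \approx -0.66667$
$Z = - \frac{8}{3}$ ($Z = - \frac{2}{3} - 2 = - \frac{8}{3} \approx -2.6667$)
$W{\left(x \right)} = \frac{x}{2}$ ($W{\left(x \right)} = x \frac{1}{2} = \frac{x}{2}$)
$W{\left(j{\left(1 \right)} \right)} \left(-10\right) + Z = \frac{3 + 1}{2} \left(-10\right) - \frac{8}{3} = \frac{1}{2} \cdot 4 \left(-10\right) - \frac{8}{3} = 2 \left(-10\right) - \frac{8}{3} = -20 - \frac{8}{3} = - \frac{68}{3}$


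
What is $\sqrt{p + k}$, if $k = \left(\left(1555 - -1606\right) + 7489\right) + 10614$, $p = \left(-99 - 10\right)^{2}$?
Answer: $\sqrt{33145} \approx 182.06$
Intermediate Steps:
$p = 11881$ ($p = \left(-109\right)^{2} = 11881$)
$k = 21264$ ($k = \left(\left(1555 + 1606\right) + 7489\right) + 10614 = \left(3161 + 7489\right) + 10614 = 10650 + 10614 = 21264$)
$\sqrt{p + k} = \sqrt{11881 + 21264} = \sqrt{33145}$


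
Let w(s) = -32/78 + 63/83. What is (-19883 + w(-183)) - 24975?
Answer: -145204217/3237 ≈ -44858.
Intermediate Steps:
w(s) = 1129/3237 (w(s) = -32*1/78 + 63*(1/83) = -16/39 + 63/83 = 1129/3237)
(-19883 + w(-183)) - 24975 = (-19883 + 1129/3237) - 24975 = -64360142/3237 - 24975 = -145204217/3237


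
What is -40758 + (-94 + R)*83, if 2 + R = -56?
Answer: -53374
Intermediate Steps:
R = -58 (R = -2 - 56 = -58)
-40758 + (-94 + R)*83 = -40758 + (-94 - 58)*83 = -40758 - 152*83 = -40758 - 12616 = -53374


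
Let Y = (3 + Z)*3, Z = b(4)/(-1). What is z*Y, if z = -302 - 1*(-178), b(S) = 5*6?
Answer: 10044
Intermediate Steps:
b(S) = 30
Z = -30 (Z = 30/(-1) = 30*(-1) = -30)
z = -124 (z = -302 + 178 = -124)
Y = -81 (Y = (3 - 30)*3 = -27*3 = -81)
z*Y = -124*(-81) = 10044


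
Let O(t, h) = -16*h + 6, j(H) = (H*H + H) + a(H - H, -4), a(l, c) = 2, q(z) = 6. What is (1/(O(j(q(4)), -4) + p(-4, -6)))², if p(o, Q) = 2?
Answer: 1/5184 ≈ 0.00019290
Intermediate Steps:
j(H) = 2 + H + H² (j(H) = (H*H + H) + 2 = (H² + H) + 2 = (H + H²) + 2 = 2 + H + H²)
O(t, h) = 6 - 16*h
(1/(O(j(q(4)), -4) + p(-4, -6)))² = (1/((6 - 16*(-4)) + 2))² = (1/((6 + 64) + 2))² = (1/(70 + 2))² = (1/72)² = 1/5184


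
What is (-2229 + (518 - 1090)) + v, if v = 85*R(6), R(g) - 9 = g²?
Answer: 1024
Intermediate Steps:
R(g) = 9 + g²
v = 3825 (v = 85*(9 + 6²) = 85*(9 + 36) = 85*45 = 3825)
(-2229 + (518 - 1090)) + v = (-2229 + (518 - 1090)) + 3825 = (-2229 - 572) + 3825 = -2801 + 3825 = 1024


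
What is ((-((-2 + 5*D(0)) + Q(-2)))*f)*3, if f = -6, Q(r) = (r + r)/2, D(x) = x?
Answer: -72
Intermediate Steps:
Q(r) = r (Q(r) = (2*r)*(½) = r)
((-((-2 + 5*D(0)) + Q(-2)))*f)*3 = (-((-2 + 5*0) - 2)*(-6))*3 = (-((-2 + 0) - 2)*(-6))*3 = (-(-2 - 2)*(-6))*3 = (-1*(-4)*(-6))*3 = (4*(-6))*3 = -24*3 = -72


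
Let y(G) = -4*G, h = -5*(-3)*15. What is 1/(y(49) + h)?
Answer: 1/29 ≈ 0.034483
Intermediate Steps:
h = 225 (h = 15*15 = 225)
1/(y(49) + h) = 1/(-4*49 + 225) = 1/(-196 + 225) = 1/29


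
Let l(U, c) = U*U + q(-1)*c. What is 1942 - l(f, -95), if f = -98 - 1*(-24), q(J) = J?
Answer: -3629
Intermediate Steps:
f = -74 (f = -98 + 24 = -74)
l(U, c) = U² - c (l(U, c) = U*U - c = U² - c)
1942 - l(f, -95) = 1942 - ((-74)² - 1*(-95)) = 1942 - (5476 + 95) = 1942 - 1*5571 = 1942 - 5571 = -3629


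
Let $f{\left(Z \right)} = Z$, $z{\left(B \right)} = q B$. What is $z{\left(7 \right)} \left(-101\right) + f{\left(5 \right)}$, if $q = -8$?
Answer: $5661$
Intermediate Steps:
$z{\left(B \right)} = - 8 B$
$z{\left(7 \right)} \left(-101\right) + f{\left(5 \right)} = \left(-8\right) 7 \left(-101\right) + 5 = \left(-56\right) \left(-101\right) + 5 = 5656 + 5 = 5661$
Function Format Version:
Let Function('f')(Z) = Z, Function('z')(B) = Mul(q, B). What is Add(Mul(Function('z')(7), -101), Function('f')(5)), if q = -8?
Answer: 5661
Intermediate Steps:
Function('z')(B) = Mul(-8, B)
Add(Mul(Function('z')(7), -101), Function('f')(5)) = Add(Mul(Mul(-8, 7), -101), 5) = Add(Mul(-56, -101), 5) = Add(5656, 5) = 5661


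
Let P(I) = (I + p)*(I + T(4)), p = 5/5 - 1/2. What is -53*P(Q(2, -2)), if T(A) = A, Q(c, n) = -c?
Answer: 159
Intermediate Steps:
p = 1/2 (p = 5*(1/5) - 1*1/2 = 1 - 1/2 = 1/2 ≈ 0.50000)
P(I) = (1/2 + I)*(4 + I) (P(I) = (I + 1/2)*(I + 4) = (1/2 + I)*(4 + I))
-53*P(Q(2, -2)) = -53*(2 + (-1*2)**2 + 9*(-1*2)/2) = -53*(2 + (-2)**2 + (9/2)*(-2)) = -53*(2 + 4 - 9) = -53*(-3) = 159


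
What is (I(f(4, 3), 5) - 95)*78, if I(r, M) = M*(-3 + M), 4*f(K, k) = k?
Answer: -6630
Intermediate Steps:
f(K, k) = k/4
(I(f(4, 3), 5) - 95)*78 = (5*(-3 + 5) - 95)*78 = (5*2 - 95)*78 = (10 - 95)*78 = -85*78 = -6630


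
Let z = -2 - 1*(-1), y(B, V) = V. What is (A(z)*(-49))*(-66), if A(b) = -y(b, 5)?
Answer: -16170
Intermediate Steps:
z = -1 (z = -2 + 1 = -1)
A(b) = -5 (A(b) = -1*5 = -5)
(A(z)*(-49))*(-66) = -5*(-49)*(-66) = 245*(-66) = -16170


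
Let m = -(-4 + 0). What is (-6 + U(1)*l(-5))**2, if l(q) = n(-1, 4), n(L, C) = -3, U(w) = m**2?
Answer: 2916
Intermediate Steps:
m = 4 (m = -1*(-4) = 4)
U(w) = 16 (U(w) = 4**2 = 16)
l(q) = -3
(-6 + U(1)*l(-5))**2 = (-6 + 16*(-3))**2 = (-6 - 48)**2 = (-54)**2 = 2916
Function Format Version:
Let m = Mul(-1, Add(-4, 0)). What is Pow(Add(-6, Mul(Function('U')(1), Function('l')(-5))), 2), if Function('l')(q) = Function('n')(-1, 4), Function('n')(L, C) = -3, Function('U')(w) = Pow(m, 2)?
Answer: 2916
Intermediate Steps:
m = 4 (m = Mul(-1, -4) = 4)
Function('U')(w) = 16 (Function('U')(w) = Pow(4, 2) = 16)
Function('l')(q) = -3
Pow(Add(-6, Mul(Function('U')(1), Function('l')(-5))), 2) = Pow(Add(-6, Mul(16, -3)), 2) = Pow(Add(-6, -48), 2) = Pow(-54, 2) = 2916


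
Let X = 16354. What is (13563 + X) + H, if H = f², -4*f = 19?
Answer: 479033/16 ≈ 29940.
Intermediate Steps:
f = -19/4 (f = -¼*19 = -19/4 ≈ -4.7500)
H = 361/16 (H = (-19/4)² = 361/16 ≈ 22.563)
(13563 + X) + H = (13563 + 16354) + 361/16 = 29917 + 361/16 = 479033/16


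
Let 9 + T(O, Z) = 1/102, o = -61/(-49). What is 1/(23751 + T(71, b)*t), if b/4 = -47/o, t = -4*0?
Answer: 1/23751 ≈ 4.2103e-5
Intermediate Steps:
o = 61/49 (o = -61*(-1/49) = 61/49 ≈ 1.2449)
t = 0
b = -9212/61 (b = 4*(-47/61/49) = 4*(-47*49/61) = 4*(-2303/61) = -9212/61 ≈ -151.02)
T(O, Z) = -917/102 (T(O, Z) = -9 + 1/102 = -917/102)
1/(23751 + T(71, b)*t) = 1/(23751 - 917/102*0) = 1/(23751 + 0) = 1/23751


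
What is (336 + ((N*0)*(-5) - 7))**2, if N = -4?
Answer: 108241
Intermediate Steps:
(336 + ((N*0)*(-5) - 7))**2 = (336 + (-4*0*(-5) - 7))**2 = (336 + (0*(-5) - 7))**2 = (336 + (0 - 7))**2 = (336 - 7)**2 = 329**2 = 108241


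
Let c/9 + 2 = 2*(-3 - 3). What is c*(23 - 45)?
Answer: 2772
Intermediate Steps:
c = -126 (c = -18 + 9*(2*(-3 - 3)) = -18 + 9*(2*(-6)) = -18 + 9*(-12) = -18 - 108 = -126)
c*(23 - 45) = -126*(23 - 45) = -126*(-22) = 2772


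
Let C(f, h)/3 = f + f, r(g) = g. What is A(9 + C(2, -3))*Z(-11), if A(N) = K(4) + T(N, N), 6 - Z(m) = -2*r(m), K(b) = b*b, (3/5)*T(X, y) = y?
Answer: -816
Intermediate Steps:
T(X, y) = 5*y/3
C(f, h) = 6*f (C(f, h) = 3*(f + f) = 3*(2*f) = 6*f)
K(b) = b²
Z(m) = 6 + 2*m (Z(m) = 6 - (-2)*m = 6 + 2*m)
A(N) = 16 + 5*N/3 (A(N) = 4² + 5*N/3 = 16 + 5*N/3)
A(9 + C(2, -3))*Z(-11) = (16 + 5*(9 + 6*2)/3)*(6 + 2*(-11)) = (16 + 5*(9 + 12)/3)*(6 - 22) = (16 + (5/3)*21)*(-16) = (16 + 35)*(-16) = 51*(-16) = -816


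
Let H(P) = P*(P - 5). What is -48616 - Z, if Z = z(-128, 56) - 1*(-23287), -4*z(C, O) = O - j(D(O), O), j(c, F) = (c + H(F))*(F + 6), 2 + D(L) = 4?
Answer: -116188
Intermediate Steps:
D(L) = 2 (D(L) = -2 + 4 = 2)
H(P) = P*(-5 + P)
j(c, F) = (6 + F)*(c + F*(-5 + F)) (j(c, F) = (c + F*(-5 + F))*(F + 6) = (c + F*(-5 + F))*(6 + F) = (6 + F)*(c + F*(-5 + F)))
z(C, O) = 3 - 29*O/4 + O**2/4 + O**3/4 (z(C, O) = -(O - (O**2 + O**3 - 30*O + 6*2 + O*2))/4 = -(O - (O**2 + O**3 - 30*O + 12 + 2*O))/4 = -(O - (12 + O**2 + O**3 - 28*O))/4 = -(O + (-12 - O**2 - O**3 + 28*O))/4 = -(-12 - O**2 - O**3 + 29*O)/4 = 3 - 29*O/4 + O**2/4 + O**3/4)
Z = 67572 (Z = (3 - 29/4*56 + (1/4)*56**2 + (1/4)*56**3) - 1*(-23287) = (3 - 406 + (1/4)*3136 + (1/4)*175616) + 23287 = (3 - 406 + 784 + 43904) + 23287 = 44285 + 23287 = 67572)
-48616 - Z = -48616 - 1*67572 = -48616 - 67572 = -116188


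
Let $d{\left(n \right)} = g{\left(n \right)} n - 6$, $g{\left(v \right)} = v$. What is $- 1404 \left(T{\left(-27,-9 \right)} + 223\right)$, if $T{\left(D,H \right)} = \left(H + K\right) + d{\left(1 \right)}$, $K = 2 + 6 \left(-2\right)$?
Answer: $-279396$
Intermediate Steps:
$d{\left(n \right)} = -6 + n^{2}$ ($d{\left(n \right)} = n n - 6 = n^{2} - 6 = -6 + n^{2}$)
$K = -10$ ($K = 2 - 12 = -10$)
$T{\left(D,H \right)} = -15 + H$ ($T{\left(D,H \right)} = \left(H - 10\right) - \left(6 - 1^{2}\right) = \left(-10 + H\right) + \left(-6 + 1\right) = \left(-10 + H\right) - 5 = -15 + H$)
$- 1404 \left(T{\left(-27,-9 \right)} + 223\right) = - 1404 \left(\left(-15 - 9\right) + 223\right) = - 1404 \left(-24 + 223\right) = \left(-1404\right) 199 = -279396$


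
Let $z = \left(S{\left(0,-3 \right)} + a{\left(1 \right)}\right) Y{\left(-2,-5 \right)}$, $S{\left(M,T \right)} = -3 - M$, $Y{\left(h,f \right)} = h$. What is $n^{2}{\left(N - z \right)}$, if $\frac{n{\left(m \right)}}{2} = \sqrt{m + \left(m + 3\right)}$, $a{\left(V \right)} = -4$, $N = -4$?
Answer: $-132$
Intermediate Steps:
$z = 14$ ($z = \left(\left(-3 - 0\right) - 4\right) \left(-2\right) = \left(\left(-3 + 0\right) - 4\right) \left(-2\right) = \left(-3 - 4\right) \left(-2\right) = \left(-7\right) \left(-2\right) = 14$)
$n{\left(m \right)} = 2 \sqrt{3 + 2 m}$ ($n{\left(m \right)} = 2 \sqrt{m + \left(m + 3\right)} = 2 \sqrt{m + \left(3 + m\right)} = 2 \sqrt{3 + 2 m}$)
$n^{2}{\left(N - z \right)} = \left(2 \sqrt{3 + 2 \left(-4 - 14\right)}\right)^{2} = \left(2 \sqrt{3 + 2 \left(-18\right)}\right)^{2} = \left(2 \sqrt{3 - 36}\right)^{2} = \left(2 \sqrt{-33}\right)^{2} = \left(2 i \sqrt{33}\right)^{2} = -132$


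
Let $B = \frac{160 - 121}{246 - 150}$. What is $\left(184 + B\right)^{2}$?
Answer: $\frac{34821801}{1024} \approx 34006.0$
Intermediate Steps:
$B = \frac{13}{32}$ ($B = \frac{39}{96} = 39 \cdot \frac{1}{96} = \frac{13}{32} \approx 0.40625$)
$\left(184 + B\right)^{2} = \left(184 + \frac{13}{32}\right)^{2} = \left(\frac{5901}{32}\right)^{2} = \frac{34821801}{1024}$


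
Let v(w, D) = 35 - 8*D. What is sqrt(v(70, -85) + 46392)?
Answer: 17*sqrt(163) ≈ 217.04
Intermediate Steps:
v(w, D) = 35 - 8*D
sqrt(v(70, -85) + 46392) = sqrt((35 - 8*(-85)) + 46392) = sqrt((35 + 680) + 46392) = sqrt(715 + 46392) = sqrt(47107) = 17*sqrt(163)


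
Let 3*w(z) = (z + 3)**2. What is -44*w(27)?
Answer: -13200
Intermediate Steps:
w(z) = (3 + z)**2/3 (w(z) = (z + 3)**2/3 = (3 + z)**2/3)
-44*w(27) = -44*(3 + 27)**2/3 = -44*30**2/3 = -44*900/3 = -44*300 = -13200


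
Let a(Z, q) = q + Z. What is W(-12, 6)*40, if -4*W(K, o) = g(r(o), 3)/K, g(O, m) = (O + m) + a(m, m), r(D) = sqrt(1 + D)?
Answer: 15/2 + 5*sqrt(7)/6 ≈ 9.7048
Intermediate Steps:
a(Z, q) = Z + q
g(O, m) = O + 3*m (g(O, m) = (O + m) + (m + m) = (O + m) + 2*m = O + 3*m)
W(K, o) = -(9 + sqrt(1 + o))/(4*K) (W(K, o) = -(sqrt(1 + o) + 3*3)/(4*K) = -(sqrt(1 + o) + 9)/(4*K) = -(9 + sqrt(1 + o))/(4*K))
W(-12, 6)*40 = ((1/4)*(-9 - sqrt(1 + 6))/(-12))*40 = ((1/4)*(-1/12)*(-9 - sqrt(7)))*40 = (3/16 + sqrt(7)/48)*40 = 15/2 + 5*sqrt(7)/6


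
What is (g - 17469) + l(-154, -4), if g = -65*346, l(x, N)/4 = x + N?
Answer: -40591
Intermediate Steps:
l(x, N) = 4*N + 4*x (l(x, N) = 4*(x + N) = 4*(N + x) = 4*N + 4*x)
g = -22490
(g - 17469) + l(-154, -4) = (-22490 - 17469) + (4*(-4) + 4*(-154)) = -39959 + (-16 - 616) = -39959 - 632 = -40591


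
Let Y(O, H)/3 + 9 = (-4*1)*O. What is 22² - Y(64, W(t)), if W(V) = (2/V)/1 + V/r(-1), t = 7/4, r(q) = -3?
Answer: 1279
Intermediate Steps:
t = 7/4 (t = 7*(¼) = 7/4 ≈ 1.7500)
W(V) = 2/V - V/3 (W(V) = (2/V)/1 + V/(-3) = (2/V)*1 + V*(-⅓) = 2/V - V/3)
Y(O, H) = -27 - 12*O (Y(O, H) = -27 + 3*((-4*1)*O) = -27 + 3*(-4*O) = -27 - 12*O)
22² - Y(64, W(t)) = 22² - (-27 - 12*64) = 484 - (-27 - 768) = 484 - 1*(-795) = 484 + 795 = 1279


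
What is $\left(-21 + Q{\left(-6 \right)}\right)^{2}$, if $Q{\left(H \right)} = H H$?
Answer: $225$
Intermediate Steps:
$Q{\left(H \right)} = H^{2}$
$\left(-21 + Q{\left(-6 \right)}\right)^{2} = \left(-21 + \left(-6\right)^{2}\right)^{2} = \left(-21 + 36\right)^{2} = 15^{2} = 225$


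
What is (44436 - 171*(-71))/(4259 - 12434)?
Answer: -18859/2725 ≈ -6.9207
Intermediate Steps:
(44436 - 171*(-71))/(4259 - 12434) = (44436 + 12141)/(-8175) = 56577*(-1/8175) = -18859/2725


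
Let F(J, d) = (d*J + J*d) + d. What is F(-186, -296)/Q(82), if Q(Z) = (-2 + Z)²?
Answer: 13727/800 ≈ 17.159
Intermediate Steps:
F(J, d) = d + 2*J*d (F(J, d) = (J*d + J*d) + d = 2*J*d + d = d + 2*J*d)
F(-186, -296)/Q(82) = (-296*(1 + 2*(-186)))/((-2 + 82)²) = (-296*(1 - 372))/(80²) = -296*(-371)/6400 = 109816*(1/6400) = 13727/800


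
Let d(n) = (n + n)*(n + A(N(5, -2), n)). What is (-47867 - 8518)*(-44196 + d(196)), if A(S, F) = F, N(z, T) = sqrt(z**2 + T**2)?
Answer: -6172353180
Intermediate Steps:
N(z, T) = sqrt(T**2 + z**2)
d(n) = 4*n**2 (d(n) = (n + n)*(n + n) = (2*n)*(2*n) = 4*n**2)
(-47867 - 8518)*(-44196 + d(196)) = (-47867 - 8518)*(-44196 + 4*196**2) = -56385*(-44196 + 4*38416) = -56385*(-44196 + 153664) = -56385*109468 = -6172353180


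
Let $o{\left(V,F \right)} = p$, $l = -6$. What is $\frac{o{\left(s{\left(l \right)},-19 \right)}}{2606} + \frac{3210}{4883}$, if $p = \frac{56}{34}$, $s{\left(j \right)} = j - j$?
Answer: $\frac{71173072}{108163333} \approx 0.65801$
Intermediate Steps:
$s{\left(j \right)} = 0$
$p = \frac{28}{17}$ ($p = 56 \cdot \frac{1}{34} = \frac{28}{17} \approx 1.6471$)
$o{\left(V,F \right)} = \frac{28}{17}$
$\frac{o{\left(s{\left(l \right)},-19 \right)}}{2606} + \frac{3210}{4883} = \frac{28}{17 \cdot 2606} + \frac{3210}{4883} = \frac{28}{17} \cdot \frac{1}{2606} + 3210 \cdot \frac{1}{4883} = \frac{14}{22151} + \frac{3210}{4883} = \frac{71173072}{108163333}$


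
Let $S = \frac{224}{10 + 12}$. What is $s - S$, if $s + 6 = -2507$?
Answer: $- \frac{27755}{11} \approx -2523.2$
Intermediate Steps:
$s = -2513$ ($s = -6 - 2507 = -2513$)
$S = \frac{112}{11}$ ($S = \frac{224}{22} = 224 \cdot \frac{1}{22} = \frac{112}{11} \approx 10.182$)
$s - S = -2513 - \frac{112}{11} = - \frac{27755}{11}$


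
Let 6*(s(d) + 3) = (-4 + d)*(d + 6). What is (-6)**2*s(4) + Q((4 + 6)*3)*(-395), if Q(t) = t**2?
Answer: -355608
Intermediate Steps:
s(d) = -3 + (-4 + d)*(6 + d)/6 (s(d) = -3 + ((-4 + d)*(d + 6))/6 = -3 + ((-4 + d)*(6 + d))/6 = -3 + (-4 + d)*(6 + d)/6)
(-6)**2*s(4) + Q((4 + 6)*3)*(-395) = (-6)**2*(-7 + (1/3)*4 + (1/6)*4**2) + ((4 + 6)*3)**2*(-395) = 36*(-7 + 4/3 + (1/6)*16) + (10*3)**2*(-395) = 36*(-7 + 4/3 + 8/3) + 30**2*(-395) = 36*(-3) + 900*(-395) = -108 - 355500 = -355608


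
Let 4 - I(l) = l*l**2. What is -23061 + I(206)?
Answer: -8764873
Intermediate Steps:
I(l) = 4 - l**3 (I(l) = 4 - l*l**2 = 4 - l**3)
-23061 + I(206) = -23061 + (4 - 1*206**3) = -23061 + (4 - 1*8741816) = -23061 + (4 - 8741816) = -23061 - 8741812 = -8764873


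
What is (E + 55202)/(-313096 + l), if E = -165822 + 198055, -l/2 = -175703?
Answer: 5829/2554 ≈ 2.2823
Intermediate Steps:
l = 351406 (l = -2*(-175703) = 351406)
E = 32233
(E + 55202)/(-313096 + l) = (32233 + 55202)/(-313096 + 351406) = 87435/38310 = 87435*(1/38310) = 5829/2554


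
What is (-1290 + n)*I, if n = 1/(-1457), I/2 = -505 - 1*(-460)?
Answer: 169157790/1457 ≈ 1.1610e+5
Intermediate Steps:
I = -90 (I = 2*(-505 - 1*(-460)) = 2*(-505 + 460) = 2*(-45) = -90)
n = -1/1457 ≈ -0.00068634
(-1290 + n)*I = (-1290 - 1/1457)*(-90) = -1879531/1457*(-90) = 169157790/1457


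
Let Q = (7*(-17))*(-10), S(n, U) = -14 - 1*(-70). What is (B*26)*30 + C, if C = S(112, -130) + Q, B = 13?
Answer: 11386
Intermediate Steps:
S(n, U) = 56 (S(n, U) = -14 + 70 = 56)
Q = 1190 (Q = -119*(-10) = 1190)
C = 1246 (C = 56 + 1190 = 1246)
(B*26)*30 + C = (13*26)*30 + 1246 = 338*30 + 1246 = 10140 + 1246 = 11386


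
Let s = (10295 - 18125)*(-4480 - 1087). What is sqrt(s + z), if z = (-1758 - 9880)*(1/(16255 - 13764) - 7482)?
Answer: 2*sqrt(202696915428737)/2491 ≈ 11431.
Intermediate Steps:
s = 43589610 (s = -7830*(-5567) = 43589610)
z = 216905098718/2491 (z = -11638*(1/2491 - 7482) = -11638*(-18637661/2491) = 216905098718/2491 ≈ 8.7075e+7)
sqrt(s + z) = sqrt(43589610 + 216905098718/2491) = sqrt(325486817228/2491) = 2*sqrt(202696915428737)/2491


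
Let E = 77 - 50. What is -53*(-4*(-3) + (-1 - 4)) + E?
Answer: -344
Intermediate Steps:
E = 27
-53*(-4*(-3) + (-1 - 4)) + E = -53*(-4*(-3) + (-1 - 4)) + 27 = -53*(12 - 5) + 27 = -53*7 + 27 = -371 + 27 = -344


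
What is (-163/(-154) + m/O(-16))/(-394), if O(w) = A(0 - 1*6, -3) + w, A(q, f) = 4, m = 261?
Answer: 6373/121352 ≈ 0.052517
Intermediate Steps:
O(w) = 4 + w
(-163/(-154) + m/O(-16))/(-394) = (-163/(-154) + 261/(4 - 16))/(-394) = (-163*(-1/154) + 261/(-12))*(-1/394) = (163/154 + 261*(-1/12))*(-1/394) = (163/154 - 87/4)*(-1/394) = -6373/308*(-1/394) = 6373/121352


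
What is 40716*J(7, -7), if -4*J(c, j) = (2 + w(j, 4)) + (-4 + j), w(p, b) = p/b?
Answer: 437697/4 ≈ 1.0942e+5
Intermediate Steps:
J(c, j) = ½ - 5*j/16 (J(c, j) = -((2 + j/4) + (-4 + j))/4 = -(-2 + 5*j/4)/4 = ½ - 5*j/16)
40716*J(7, -7) = 40716*(½ - 5/16*(-7)) = 40716*(½ + 35/16) = 40716*(43/16) = 437697/4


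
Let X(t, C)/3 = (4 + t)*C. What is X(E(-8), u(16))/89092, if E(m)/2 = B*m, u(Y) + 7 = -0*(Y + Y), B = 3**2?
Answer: 735/22273 ≈ 0.033000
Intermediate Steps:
B = 9
u(Y) = -7 (u(Y) = -7 - 0*(Y + Y) = -7 - 0*2*Y = -7 - 2*0 = -7 + 0 = -7)
E(m) = 18*m (E(m) = 2*(9*m) = 18*m)
X(t, C) = 3*C*(4 + t) (X(t, C) = 3*((4 + t)*C) = 3*(C*(4 + t)) = 3*C*(4 + t))
X(E(-8), u(16))/89092 = (3*(-7)*(4 + 18*(-8)))/89092 = (3*(-7)*(4 - 144))*(1/89092) = (3*(-7)*(-140))*(1/89092) = 2940*(1/89092) = 735/22273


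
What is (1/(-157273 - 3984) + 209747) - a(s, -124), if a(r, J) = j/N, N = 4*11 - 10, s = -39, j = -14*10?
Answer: 575005211616/2741369 ≈ 2.0975e+5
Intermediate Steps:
j = -140
N = 34 (N = 44 - 10 = 34)
a(r, J) = -70/17 (a(r, J) = -140/34 = -140*1/34 = -70/17)
(1/(-157273 - 3984) + 209747) - a(s, -124) = (1/(-157273 - 3984) + 209747) - 1*(-70/17) = (1/(-161257) + 209747) + 70/17 = (-1/161257 + 209747) + 70/17 = 33823171978/161257 + 70/17 = 575005211616/2741369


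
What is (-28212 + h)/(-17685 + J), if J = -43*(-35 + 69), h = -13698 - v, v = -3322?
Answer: 38588/19147 ≈ 2.0154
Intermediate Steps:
h = -10376 (h = -13698 - 1*(-3322) = -13698 + 3322 = -10376)
J = -1462 (J = -43*34 = -1462)
(-28212 + h)/(-17685 + J) = (-28212 - 10376)/(-17685 - 1462) = -38588/(-19147) = -38588*(-1/19147) = 38588/19147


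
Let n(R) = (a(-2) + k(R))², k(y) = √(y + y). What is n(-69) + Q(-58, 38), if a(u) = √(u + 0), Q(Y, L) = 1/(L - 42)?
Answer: -561/4 - 4*√69 ≈ -173.48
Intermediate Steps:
Q(Y, L) = 1/(-42 + L)
k(y) = √2*√y (k(y) = √(2*y) = √2*√y)
a(u) = √u
n(R) = (I*√2 + √2*√R)² (n(R) = (√(-2) + √2*√R)² = (I*√2 + √2*√R)²)
n(-69) + Q(-58, 38) = 2*(I + √(-69))² + 1/(-42 + 38) = 2*(I + I*√69)² + 1/(-4) = 2*(I + I*√69)² - ¼ = -¼ + 2*(I + I*√69)²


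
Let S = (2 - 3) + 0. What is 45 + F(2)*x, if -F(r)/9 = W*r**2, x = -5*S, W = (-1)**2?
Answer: -135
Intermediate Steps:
W = 1
S = -1 (S = -1 + 0 = -1)
x = 5 (x = -5*(-1) = 5)
F(r) = -9*r**2
45 + F(2)*x = 45 - 9*2**2*5 = 45 - 9*4*5 = 45 - 36*5 = 45 - 180 = -135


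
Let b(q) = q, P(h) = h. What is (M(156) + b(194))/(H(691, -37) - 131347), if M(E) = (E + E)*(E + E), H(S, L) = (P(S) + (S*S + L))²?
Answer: 48769/114306473439 ≈ 4.2665e-7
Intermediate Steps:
H(S, L) = (L + S + S²)² (H(S, L) = (S + (S*S + L))² = (S + (S² + L))² = (S + (L + S²))² = (L + S + S²)²)
M(E) = 4*E² (M(E) = (2*E)*(2*E) = 4*E²)
(M(156) + b(194))/(H(691, -37) - 131347) = (4*156² + 194)/((-37 + 691 + 691²)² - 131347) = (4*24336 + 194)/((-37 + 691 + 477481)² - 131347) = (97344 + 194)/(478135² - 131347) = 97538/(228613078225 - 131347) = 97538/228612946878 = 97538*(1/228612946878) = 48769/114306473439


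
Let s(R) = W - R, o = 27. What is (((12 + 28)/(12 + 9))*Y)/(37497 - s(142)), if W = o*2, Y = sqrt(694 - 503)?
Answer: 8*sqrt(191)/157857 ≈ 0.00070039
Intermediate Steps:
Y = sqrt(191) ≈ 13.820
W = 54 (W = 27*2 = 54)
s(R) = 54 - R
(((12 + 28)/(12 + 9))*Y)/(37497 - s(142)) = (((12 + 28)/(12 + 9))*sqrt(191))/(37497 - (54 - 1*142)) = ((40/21)*sqrt(191))/(37497 - (54 - 142)) = ((40*(1/21))*sqrt(191))/(37497 - 1*(-88)) = (40*sqrt(191)/21)/(37497 + 88) = (40*sqrt(191)/21)/37585 = (40*sqrt(191)/21)*(1/37585) = 8*sqrt(191)/157857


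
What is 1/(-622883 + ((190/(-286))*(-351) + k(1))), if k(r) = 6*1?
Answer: -11/6849082 ≈ -1.6061e-6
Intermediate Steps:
k(r) = 6
1/(-622883 + ((190/(-286))*(-351) + k(1))) = 1/(-622883 + ((190/(-286))*(-351) + 6)) = 1/(-622883 + ((190*(-1/286))*(-351) + 6)) = 1/(-622883 + (-95/143*(-351) + 6)) = 1/(-622883 + (2565/11 + 6)) = 1/(-622883 + 2631/11) = 1/(-6849082/11) = -11/6849082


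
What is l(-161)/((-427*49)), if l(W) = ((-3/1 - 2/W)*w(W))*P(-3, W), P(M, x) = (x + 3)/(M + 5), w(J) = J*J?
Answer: -873977/2989 ≈ -292.40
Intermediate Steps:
w(J) = J**2
P(M, x) = (3 + x)/(5 + M)
l(W) = W**2*(-3 - 2/W)*(3/2 + W/2) (l(W) = ((-3/1 - 2/W)*W**2)*((3 + W)/(5 - 3)) = ((-3*1 - 2/W)*W**2)*((3 + W)/2) = ((-3 - 2/W)*W**2)*((3 + W)/2) = (W**2*(-3 - 2/W))*(3/2 + W/2) = W**2*(-3 - 2/W)*(3/2 + W/2))
l(-161)/((-427*49)) = (-1/2*(-161)*(2 + 3*(-161))*(3 - 161))/((-427*49)) = -1/2*(-161)*(2 - 483)*(-158)/(-20923) = -1/2*(-161)*(-481)*(-158)*(-1/20923) = 6117839*(-1/20923) = -873977/2989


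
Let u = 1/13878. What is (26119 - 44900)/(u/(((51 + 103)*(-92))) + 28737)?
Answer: -3692786028624/5650369634447 ≈ -0.65355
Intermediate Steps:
u = 1/13878 ≈ 7.2056e-5
(26119 - 44900)/(u/(((51 + 103)*(-92))) + 28737) = (26119 - 44900)/(1/(13878*(((51 + 103)*(-92)))) + 28737) = -18781/(1/(13878*((154*(-92)))) + 28737) = -18781/((1/13878)/(-14168) + 28737) = -18781/((1/13878)*(-1/14168) + 28737) = -18781/(-1/196623504 + 28737) = -18781/5650369634447/196623504 = -18781*196623504/5650369634447 = -3692786028624/5650369634447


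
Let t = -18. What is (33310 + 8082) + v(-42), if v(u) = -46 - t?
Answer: 41364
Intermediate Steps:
v(u) = -28 (v(u) = -46 - 1*(-18) = -46 + 18 = -28)
(33310 + 8082) + v(-42) = (33310 + 8082) - 28 = 41392 - 28 = 41364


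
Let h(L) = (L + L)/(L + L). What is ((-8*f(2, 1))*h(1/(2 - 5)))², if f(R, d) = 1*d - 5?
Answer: 1024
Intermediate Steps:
f(R, d) = -5 + d (f(R, d) = d - 5 = -5 + d)
h(L) = 1 (h(L) = (2*L)/((2*L)) = (2*L)*(1/(2*L)) = 1)
((-8*f(2, 1))*h(1/(2 - 5)))² = (-8*(-5 + 1)*1)² = (-8*(-4)*1)² = (32*1)² = 32² = 1024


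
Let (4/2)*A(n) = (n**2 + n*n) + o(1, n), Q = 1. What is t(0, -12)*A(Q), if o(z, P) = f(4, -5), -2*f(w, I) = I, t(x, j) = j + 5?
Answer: -63/4 ≈ -15.750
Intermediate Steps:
t(x, j) = 5 + j
f(w, I) = -I/2
o(z, P) = 5/2 (o(z, P) = -1/2*(-5) = 5/2)
A(n) = 5/4 + n**2 (A(n) = ((n**2 + n*n) + 5/2)/2 = ((n**2 + n**2) + 5/2)/2 = (2*n**2 + 5/2)/2 = (5/2 + 2*n**2)/2 = 5/4 + n**2)
t(0, -12)*A(Q) = (5 - 12)*(5/4 + 1**2) = -7*(5/4 + 1) = -7*9/4 = -63/4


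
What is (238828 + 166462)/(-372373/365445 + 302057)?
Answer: 74055602025/55192423996 ≈ 1.3418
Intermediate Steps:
(238828 + 166462)/(-372373/365445 + 302057) = 405290/(-372373*1/365445 + 302057) = 405290/(-372373/365445 + 302057) = 405290/(110384847992/365445) = 405290*(365445/110384847992) = 74055602025/55192423996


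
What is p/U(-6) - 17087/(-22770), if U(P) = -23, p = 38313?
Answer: -37912783/22770 ≈ -1665.0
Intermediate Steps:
p/U(-6) - 17087/(-22770) = 38313/(-23) - 17087/(-22770) = 38313*(-1/23) - 17087*(-1/22770) = -38313/23 + 17087/22770 = -37912783/22770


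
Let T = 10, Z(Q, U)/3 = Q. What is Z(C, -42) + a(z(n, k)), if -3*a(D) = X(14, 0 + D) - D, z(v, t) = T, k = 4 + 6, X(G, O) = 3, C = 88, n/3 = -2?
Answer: 799/3 ≈ 266.33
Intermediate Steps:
n = -6 (n = 3*(-2) = -6)
Z(Q, U) = 3*Q
k = 10
z(v, t) = 10
a(D) = -1 + D/3 (a(D) = -(3 - D)/3 = -1 + D/3)
Z(C, -42) + a(z(n, k)) = 3*88 + (-1 + (1/3)*10) = 264 + (-1 + 10/3) = 264 + 7/3 = 799/3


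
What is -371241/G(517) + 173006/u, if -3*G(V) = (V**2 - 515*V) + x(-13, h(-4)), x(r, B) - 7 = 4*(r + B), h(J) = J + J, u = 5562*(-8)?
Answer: 8231775311/7097112 ≈ 1159.9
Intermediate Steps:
u = -44496
h(J) = 2*J
x(r, B) = 7 + 4*B + 4*r (x(r, B) = 7 + 4*(r + B) = 7 + 4*(B + r) = 7 + (4*B + 4*r) = 7 + 4*B + 4*r)
G(V) = 77/3 - V**2/3 + 515*V/3 (G(V) = -((V**2 - 515*V) + (7 + 4*(2*(-4)) + 4*(-13)))/3 = -((V**2 - 515*V) + (7 + 4*(-8) - 52))/3 = -((V**2 - 515*V) + (7 - 32 - 52))/3 = -((V**2 - 515*V) - 77)/3 = -(-77 + V**2 - 515*V)/3 = 77/3 - V**2/3 + 515*V/3)
-371241/G(517) + 173006/u = -371241/(77/3 - 1/3*517**2 + (515/3)*517) + 173006/(-44496) = -371241/(77/3 - 1/3*267289 + 266255/3) + 173006*(-1/44496) = -371241/(77/3 - 267289/3 + 266255/3) - 86503/22248 = -371241/(-319) - 86503/22248 = -371241*(-1/319) - 86503/22248 = 371241/319 - 86503/22248 = 8231775311/7097112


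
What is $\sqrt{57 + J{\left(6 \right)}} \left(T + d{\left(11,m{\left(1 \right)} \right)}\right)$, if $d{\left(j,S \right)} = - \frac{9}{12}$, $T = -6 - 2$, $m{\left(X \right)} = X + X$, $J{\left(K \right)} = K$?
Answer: $- \frac{105 \sqrt{7}}{4} \approx -69.451$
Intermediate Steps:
$m{\left(X \right)} = 2 X$
$T = -8$ ($T = -6 - 2 = -8$)
$d{\left(j,S \right)} = - \frac{3}{4}$ ($d{\left(j,S \right)} = \left(-9\right) \frac{1}{12} = - \frac{3}{4}$)
$\sqrt{57 + J{\left(6 \right)}} \left(T + d{\left(11,m{\left(1 \right)} \right)}\right) = \sqrt{57 + 6} \left(-8 - \frac{3}{4}\right) = \sqrt{63} \left(- \frac{35}{4}\right) = 3 \sqrt{7} \left(- \frac{35}{4}\right) = - \frac{105 \sqrt{7}}{4}$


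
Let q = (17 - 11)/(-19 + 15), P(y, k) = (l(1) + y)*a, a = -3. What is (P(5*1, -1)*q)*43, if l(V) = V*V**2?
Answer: 1161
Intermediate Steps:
l(V) = V**3
P(y, k) = -3 - 3*y (P(y, k) = (1**3 + y)*(-3) = (1 + y)*(-3) = -3 - 3*y)
q = -3/2 (q = 6/(-4) = 6*(-1/4) = -3/2 ≈ -1.5000)
(P(5*1, -1)*q)*43 = ((-3 - 15)*(-3/2))*43 = -18*(-3/2)*43 = 27*43 = 1161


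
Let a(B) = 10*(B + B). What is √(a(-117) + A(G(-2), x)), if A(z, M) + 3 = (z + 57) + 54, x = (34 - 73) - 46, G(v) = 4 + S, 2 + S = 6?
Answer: 4*I*√139 ≈ 47.159*I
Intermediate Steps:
S = 4 (S = -2 + 6 = 4)
G(v) = 8 (G(v) = 4 + 4 = 8)
x = -85 (x = -39 - 46 = -85)
A(z, M) = 108 + z (A(z, M) = -3 + ((z + 57) + 54) = -3 + ((57 + z) + 54) = -3 + (111 + z) = 108 + z)
a(B) = 20*B (a(B) = 10*(2*B) = 20*B)
√(a(-117) + A(G(-2), x)) = √(20*(-117) + (108 + 8)) = √(-2340 + 116) = √(-2224) = 4*I*√139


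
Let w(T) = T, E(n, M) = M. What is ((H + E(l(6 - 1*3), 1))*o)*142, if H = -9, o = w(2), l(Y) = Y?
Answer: -2272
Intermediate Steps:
o = 2
((H + E(l(6 - 1*3), 1))*o)*142 = ((-9 + 1)*2)*142 = -8*2*142 = -16*142 = -2272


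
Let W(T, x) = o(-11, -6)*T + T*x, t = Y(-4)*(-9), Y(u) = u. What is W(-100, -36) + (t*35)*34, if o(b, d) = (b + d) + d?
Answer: 48740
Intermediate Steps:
o(b, d) = b + 2*d
t = 36 (t = -4*(-9) = 36)
W(T, x) = -23*T + T*x (W(T, x) = (-11 + 2*(-6))*T + T*x = (-11 - 12)*T + T*x = -23*T + T*x)
W(-100, -36) + (t*35)*34 = -100*(-23 - 36) + (36*35)*34 = -100*(-59) + 1260*34 = 5900 + 42840 = 48740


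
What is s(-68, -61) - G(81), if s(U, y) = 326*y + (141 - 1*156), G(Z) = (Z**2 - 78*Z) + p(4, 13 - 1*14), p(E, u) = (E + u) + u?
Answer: -20146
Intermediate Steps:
p(E, u) = E + 2*u
G(Z) = 2 + Z**2 - 78*Z (G(Z) = (Z**2 - 78*Z) + (4 + 2*(13 - 1*14)) = (Z**2 - 78*Z) + (4 + 2*(13 - 14)) = (Z**2 - 78*Z) + (4 + 2*(-1)) = (Z**2 - 78*Z) + (4 - 2) = (Z**2 - 78*Z) + 2 = 2 + Z**2 - 78*Z)
s(U, y) = -15 + 326*y (s(U, y) = 326*y + (141 - 156) = 326*y - 15 = -15 + 326*y)
s(-68, -61) - G(81) = (-15 + 326*(-61)) - (2 + 81**2 - 78*81) = (-15 - 19886) - (2 + 6561 - 6318) = -19901 - 1*245 = -19901 - 245 = -20146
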